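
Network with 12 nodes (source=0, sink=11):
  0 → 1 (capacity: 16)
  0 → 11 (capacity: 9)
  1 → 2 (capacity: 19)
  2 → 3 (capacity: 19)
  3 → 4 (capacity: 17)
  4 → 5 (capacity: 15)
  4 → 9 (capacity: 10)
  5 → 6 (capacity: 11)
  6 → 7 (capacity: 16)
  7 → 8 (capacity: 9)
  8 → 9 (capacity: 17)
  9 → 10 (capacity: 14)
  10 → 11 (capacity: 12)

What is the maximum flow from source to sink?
Maximum flow = 21

Max flow: 21

Flow assignment:
  0 → 1: 12/16
  0 → 11: 9/9
  1 → 2: 12/19
  2 → 3: 12/19
  3 → 4: 12/17
  4 → 5: 6/15
  4 → 9: 6/10
  5 → 6: 6/11
  6 → 7: 6/16
  7 → 8: 6/9
  8 → 9: 6/17
  9 → 10: 12/14
  10 → 11: 12/12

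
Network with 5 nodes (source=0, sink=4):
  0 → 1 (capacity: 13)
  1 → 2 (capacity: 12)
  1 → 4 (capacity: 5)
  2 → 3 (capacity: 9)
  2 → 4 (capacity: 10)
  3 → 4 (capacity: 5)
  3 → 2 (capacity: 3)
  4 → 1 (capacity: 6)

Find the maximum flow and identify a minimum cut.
Max flow = 13, Min cut edges: (0,1)

Maximum flow: 13
Minimum cut: (0,1)
Partition: S = [0], T = [1, 2, 3, 4]

Max-flow min-cut theorem verified: both equal 13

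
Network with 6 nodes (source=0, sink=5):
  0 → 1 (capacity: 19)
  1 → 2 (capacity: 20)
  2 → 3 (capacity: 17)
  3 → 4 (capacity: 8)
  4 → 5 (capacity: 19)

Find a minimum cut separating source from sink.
Min cut value = 8, edges: (3,4)

Min cut value: 8
Partition: S = [0, 1, 2, 3], T = [4, 5]
Cut edges: (3,4)

By max-flow min-cut theorem, max flow = min cut = 8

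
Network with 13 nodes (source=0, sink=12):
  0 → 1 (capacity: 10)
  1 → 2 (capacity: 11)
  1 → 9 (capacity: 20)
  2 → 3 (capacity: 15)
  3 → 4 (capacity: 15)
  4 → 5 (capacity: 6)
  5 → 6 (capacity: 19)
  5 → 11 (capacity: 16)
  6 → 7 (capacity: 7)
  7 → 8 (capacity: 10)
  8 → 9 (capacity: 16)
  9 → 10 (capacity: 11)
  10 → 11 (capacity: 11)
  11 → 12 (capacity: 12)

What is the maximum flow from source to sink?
Maximum flow = 10

Max flow: 10

Flow assignment:
  0 → 1: 10/10
  1 → 9: 10/20
  9 → 10: 10/11
  10 → 11: 10/11
  11 → 12: 10/12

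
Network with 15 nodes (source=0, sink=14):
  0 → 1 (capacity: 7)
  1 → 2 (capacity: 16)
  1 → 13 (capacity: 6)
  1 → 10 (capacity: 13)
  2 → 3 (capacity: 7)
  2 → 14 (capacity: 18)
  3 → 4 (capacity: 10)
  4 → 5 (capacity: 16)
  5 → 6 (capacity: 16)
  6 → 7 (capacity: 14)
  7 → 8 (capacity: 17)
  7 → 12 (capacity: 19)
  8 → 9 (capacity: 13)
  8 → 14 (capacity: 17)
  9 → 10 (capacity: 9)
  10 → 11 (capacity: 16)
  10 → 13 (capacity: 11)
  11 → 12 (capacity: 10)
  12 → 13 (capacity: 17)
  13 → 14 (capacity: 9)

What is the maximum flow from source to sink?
Maximum flow = 7

Max flow: 7

Flow assignment:
  0 → 1: 7/7
  1 → 2: 7/16
  2 → 14: 7/18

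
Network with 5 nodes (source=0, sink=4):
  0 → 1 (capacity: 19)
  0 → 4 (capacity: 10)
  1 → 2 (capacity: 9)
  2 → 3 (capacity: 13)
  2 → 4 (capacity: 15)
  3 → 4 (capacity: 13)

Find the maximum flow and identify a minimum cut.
Max flow = 19, Min cut edges: (0,4), (1,2)

Maximum flow: 19
Minimum cut: (0,4), (1,2)
Partition: S = [0, 1], T = [2, 3, 4]

Max-flow min-cut theorem verified: both equal 19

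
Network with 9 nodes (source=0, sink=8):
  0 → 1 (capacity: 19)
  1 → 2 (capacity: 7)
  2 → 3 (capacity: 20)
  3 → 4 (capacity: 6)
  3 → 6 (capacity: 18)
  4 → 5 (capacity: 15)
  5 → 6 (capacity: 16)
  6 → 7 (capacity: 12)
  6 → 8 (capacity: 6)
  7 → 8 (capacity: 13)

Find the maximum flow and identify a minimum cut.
Max flow = 7, Min cut edges: (1,2)

Maximum flow: 7
Minimum cut: (1,2)
Partition: S = [0, 1], T = [2, 3, 4, 5, 6, 7, 8]

Max-flow min-cut theorem verified: both equal 7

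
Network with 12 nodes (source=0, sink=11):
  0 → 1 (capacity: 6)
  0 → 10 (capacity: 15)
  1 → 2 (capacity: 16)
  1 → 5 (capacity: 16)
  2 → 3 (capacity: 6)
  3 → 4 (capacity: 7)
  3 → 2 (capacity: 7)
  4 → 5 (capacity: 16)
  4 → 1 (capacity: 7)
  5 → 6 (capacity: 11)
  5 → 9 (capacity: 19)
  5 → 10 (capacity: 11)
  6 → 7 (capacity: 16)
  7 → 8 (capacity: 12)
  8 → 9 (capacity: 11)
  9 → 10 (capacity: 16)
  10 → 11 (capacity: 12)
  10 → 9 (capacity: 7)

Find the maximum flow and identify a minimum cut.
Max flow = 12, Min cut edges: (10,11)

Maximum flow: 12
Minimum cut: (10,11)
Partition: S = [0, 1, 2, 3, 4, 5, 6, 7, 8, 9, 10], T = [11]

Max-flow min-cut theorem verified: both equal 12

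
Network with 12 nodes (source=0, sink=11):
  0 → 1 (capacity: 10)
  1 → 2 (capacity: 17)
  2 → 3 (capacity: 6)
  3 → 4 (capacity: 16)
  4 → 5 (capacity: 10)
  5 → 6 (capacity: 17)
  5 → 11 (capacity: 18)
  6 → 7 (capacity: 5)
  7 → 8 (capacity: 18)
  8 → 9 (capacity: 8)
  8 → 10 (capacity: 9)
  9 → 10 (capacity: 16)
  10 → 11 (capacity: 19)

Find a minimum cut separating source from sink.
Min cut value = 6, edges: (2,3)

Min cut value: 6
Partition: S = [0, 1, 2], T = [3, 4, 5, 6, 7, 8, 9, 10, 11]
Cut edges: (2,3)

By max-flow min-cut theorem, max flow = min cut = 6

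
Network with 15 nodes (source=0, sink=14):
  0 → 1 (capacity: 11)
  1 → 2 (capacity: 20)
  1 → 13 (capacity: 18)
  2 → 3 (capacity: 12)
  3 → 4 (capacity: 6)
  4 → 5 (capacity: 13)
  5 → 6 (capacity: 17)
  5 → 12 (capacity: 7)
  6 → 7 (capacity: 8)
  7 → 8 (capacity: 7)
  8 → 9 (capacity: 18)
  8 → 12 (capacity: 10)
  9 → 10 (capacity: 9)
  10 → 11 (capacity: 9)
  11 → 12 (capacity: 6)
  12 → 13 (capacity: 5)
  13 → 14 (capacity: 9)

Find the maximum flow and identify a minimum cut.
Max flow = 9, Min cut edges: (13,14)

Maximum flow: 9
Minimum cut: (13,14)
Partition: S = [0, 1, 2, 3, 4, 5, 6, 7, 8, 9, 10, 11, 12, 13], T = [14]

Max-flow min-cut theorem verified: both equal 9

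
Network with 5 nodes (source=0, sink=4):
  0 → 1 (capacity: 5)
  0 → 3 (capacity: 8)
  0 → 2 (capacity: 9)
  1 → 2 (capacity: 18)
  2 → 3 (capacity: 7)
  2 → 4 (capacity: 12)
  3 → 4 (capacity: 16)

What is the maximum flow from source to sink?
Maximum flow = 22

Max flow: 22

Flow assignment:
  0 → 1: 5/5
  0 → 3: 8/8
  0 → 2: 9/9
  1 → 2: 5/18
  2 → 3: 2/7
  2 → 4: 12/12
  3 → 4: 10/16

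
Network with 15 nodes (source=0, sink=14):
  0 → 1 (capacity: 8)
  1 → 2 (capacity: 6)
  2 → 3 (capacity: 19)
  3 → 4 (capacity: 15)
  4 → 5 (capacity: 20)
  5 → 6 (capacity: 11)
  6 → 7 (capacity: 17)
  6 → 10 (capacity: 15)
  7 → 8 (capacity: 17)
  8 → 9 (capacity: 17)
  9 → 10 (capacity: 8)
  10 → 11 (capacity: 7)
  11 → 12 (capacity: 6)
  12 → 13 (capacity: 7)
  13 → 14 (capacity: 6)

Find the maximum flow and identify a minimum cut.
Max flow = 6, Min cut edges: (13,14)

Maximum flow: 6
Minimum cut: (13,14)
Partition: S = [0, 1, 2, 3, 4, 5, 6, 7, 8, 9, 10, 11, 12, 13], T = [14]

Max-flow min-cut theorem verified: both equal 6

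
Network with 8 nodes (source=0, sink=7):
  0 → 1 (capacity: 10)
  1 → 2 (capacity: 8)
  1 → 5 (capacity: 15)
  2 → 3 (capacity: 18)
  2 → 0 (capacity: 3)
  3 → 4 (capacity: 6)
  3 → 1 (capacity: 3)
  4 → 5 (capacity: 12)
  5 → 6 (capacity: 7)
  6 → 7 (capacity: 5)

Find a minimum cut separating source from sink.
Min cut value = 5, edges: (6,7)

Min cut value: 5
Partition: S = [0, 1, 2, 3, 4, 5, 6], T = [7]
Cut edges: (6,7)

By max-flow min-cut theorem, max flow = min cut = 5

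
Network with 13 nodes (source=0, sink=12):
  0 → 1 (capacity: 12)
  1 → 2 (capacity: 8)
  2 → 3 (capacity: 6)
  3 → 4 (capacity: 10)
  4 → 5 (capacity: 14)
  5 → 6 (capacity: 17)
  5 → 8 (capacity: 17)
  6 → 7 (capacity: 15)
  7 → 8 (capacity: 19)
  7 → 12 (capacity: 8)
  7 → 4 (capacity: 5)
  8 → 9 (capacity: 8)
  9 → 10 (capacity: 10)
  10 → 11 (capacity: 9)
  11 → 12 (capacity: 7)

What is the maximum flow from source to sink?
Maximum flow = 6

Max flow: 6

Flow assignment:
  0 → 1: 6/12
  1 → 2: 6/8
  2 → 3: 6/6
  3 → 4: 6/10
  4 → 5: 6/14
  5 → 6: 6/17
  6 → 7: 6/15
  7 → 12: 6/8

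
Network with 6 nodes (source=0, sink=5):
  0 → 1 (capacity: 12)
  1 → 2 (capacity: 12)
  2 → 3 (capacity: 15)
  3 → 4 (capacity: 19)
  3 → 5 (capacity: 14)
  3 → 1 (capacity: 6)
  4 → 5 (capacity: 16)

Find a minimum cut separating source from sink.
Min cut value = 12, edges: (1,2)

Min cut value: 12
Partition: S = [0, 1], T = [2, 3, 4, 5]
Cut edges: (1,2)

By max-flow min-cut theorem, max flow = min cut = 12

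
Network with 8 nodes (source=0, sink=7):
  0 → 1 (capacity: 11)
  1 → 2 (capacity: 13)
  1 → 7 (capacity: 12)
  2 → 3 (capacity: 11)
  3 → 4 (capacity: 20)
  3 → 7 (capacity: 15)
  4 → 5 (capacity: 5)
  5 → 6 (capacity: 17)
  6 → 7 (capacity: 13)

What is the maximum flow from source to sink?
Maximum flow = 11

Max flow: 11

Flow assignment:
  0 → 1: 11/11
  1 → 7: 11/12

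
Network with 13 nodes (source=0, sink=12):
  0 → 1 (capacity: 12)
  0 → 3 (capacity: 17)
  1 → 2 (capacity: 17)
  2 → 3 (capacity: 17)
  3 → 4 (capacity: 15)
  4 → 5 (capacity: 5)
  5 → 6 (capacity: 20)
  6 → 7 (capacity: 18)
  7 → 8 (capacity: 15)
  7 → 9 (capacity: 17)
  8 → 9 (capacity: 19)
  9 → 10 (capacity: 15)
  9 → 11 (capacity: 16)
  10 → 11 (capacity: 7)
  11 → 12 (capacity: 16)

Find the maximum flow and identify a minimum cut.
Max flow = 5, Min cut edges: (4,5)

Maximum flow: 5
Minimum cut: (4,5)
Partition: S = [0, 1, 2, 3, 4], T = [5, 6, 7, 8, 9, 10, 11, 12]

Max-flow min-cut theorem verified: both equal 5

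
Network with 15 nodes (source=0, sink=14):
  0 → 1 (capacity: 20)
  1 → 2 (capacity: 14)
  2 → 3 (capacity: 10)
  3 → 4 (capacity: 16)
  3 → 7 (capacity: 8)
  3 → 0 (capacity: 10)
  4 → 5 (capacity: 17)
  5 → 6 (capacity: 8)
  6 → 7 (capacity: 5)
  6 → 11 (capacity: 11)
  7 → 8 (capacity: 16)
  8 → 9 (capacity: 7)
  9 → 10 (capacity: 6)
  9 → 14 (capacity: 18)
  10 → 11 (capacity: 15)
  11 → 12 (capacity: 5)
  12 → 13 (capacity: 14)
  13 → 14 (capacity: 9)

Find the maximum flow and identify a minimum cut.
Max flow = 10, Min cut edges: (2,3)

Maximum flow: 10
Minimum cut: (2,3)
Partition: S = [0, 1, 2], T = [3, 4, 5, 6, 7, 8, 9, 10, 11, 12, 13, 14]

Max-flow min-cut theorem verified: both equal 10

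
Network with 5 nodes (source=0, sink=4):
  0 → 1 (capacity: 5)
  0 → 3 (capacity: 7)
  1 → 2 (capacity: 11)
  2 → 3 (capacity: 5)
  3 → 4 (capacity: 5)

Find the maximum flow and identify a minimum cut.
Max flow = 5, Min cut edges: (3,4)

Maximum flow: 5
Minimum cut: (3,4)
Partition: S = [0, 1, 2, 3], T = [4]

Max-flow min-cut theorem verified: both equal 5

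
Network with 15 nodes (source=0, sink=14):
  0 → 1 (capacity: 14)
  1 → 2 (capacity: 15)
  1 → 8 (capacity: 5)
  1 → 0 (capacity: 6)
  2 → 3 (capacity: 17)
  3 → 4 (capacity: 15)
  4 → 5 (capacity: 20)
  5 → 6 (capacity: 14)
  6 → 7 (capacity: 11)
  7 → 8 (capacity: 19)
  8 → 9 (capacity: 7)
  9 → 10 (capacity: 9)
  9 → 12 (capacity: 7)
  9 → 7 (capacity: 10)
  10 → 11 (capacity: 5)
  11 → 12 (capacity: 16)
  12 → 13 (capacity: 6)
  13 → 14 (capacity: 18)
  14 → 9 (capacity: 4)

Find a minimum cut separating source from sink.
Min cut value = 6, edges: (12,13)

Min cut value: 6
Partition: S = [0, 1, 2, 3, 4, 5, 6, 7, 8, 9, 10, 11, 12], T = [13, 14]
Cut edges: (12,13)

By max-flow min-cut theorem, max flow = min cut = 6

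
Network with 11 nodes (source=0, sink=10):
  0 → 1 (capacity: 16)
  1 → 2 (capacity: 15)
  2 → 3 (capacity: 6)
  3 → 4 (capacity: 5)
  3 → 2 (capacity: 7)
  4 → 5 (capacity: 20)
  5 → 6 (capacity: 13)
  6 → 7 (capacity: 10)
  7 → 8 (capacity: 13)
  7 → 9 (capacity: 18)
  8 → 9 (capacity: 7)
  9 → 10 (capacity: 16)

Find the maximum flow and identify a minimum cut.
Max flow = 5, Min cut edges: (3,4)

Maximum flow: 5
Minimum cut: (3,4)
Partition: S = [0, 1, 2, 3], T = [4, 5, 6, 7, 8, 9, 10]

Max-flow min-cut theorem verified: both equal 5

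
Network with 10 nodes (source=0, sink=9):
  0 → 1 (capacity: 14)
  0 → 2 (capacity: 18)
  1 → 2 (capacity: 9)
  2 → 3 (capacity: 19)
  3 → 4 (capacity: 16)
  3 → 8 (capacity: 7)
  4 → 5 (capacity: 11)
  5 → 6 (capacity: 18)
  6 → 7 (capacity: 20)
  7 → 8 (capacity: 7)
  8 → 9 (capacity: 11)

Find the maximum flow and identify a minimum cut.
Max flow = 11, Min cut edges: (8,9)

Maximum flow: 11
Minimum cut: (8,9)
Partition: S = [0, 1, 2, 3, 4, 5, 6, 7, 8], T = [9]

Max-flow min-cut theorem verified: both equal 11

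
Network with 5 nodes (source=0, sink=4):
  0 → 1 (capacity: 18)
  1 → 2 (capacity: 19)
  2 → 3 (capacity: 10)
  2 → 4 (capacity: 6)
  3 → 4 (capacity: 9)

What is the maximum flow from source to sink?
Maximum flow = 15

Max flow: 15

Flow assignment:
  0 → 1: 15/18
  1 → 2: 15/19
  2 → 3: 9/10
  2 → 4: 6/6
  3 → 4: 9/9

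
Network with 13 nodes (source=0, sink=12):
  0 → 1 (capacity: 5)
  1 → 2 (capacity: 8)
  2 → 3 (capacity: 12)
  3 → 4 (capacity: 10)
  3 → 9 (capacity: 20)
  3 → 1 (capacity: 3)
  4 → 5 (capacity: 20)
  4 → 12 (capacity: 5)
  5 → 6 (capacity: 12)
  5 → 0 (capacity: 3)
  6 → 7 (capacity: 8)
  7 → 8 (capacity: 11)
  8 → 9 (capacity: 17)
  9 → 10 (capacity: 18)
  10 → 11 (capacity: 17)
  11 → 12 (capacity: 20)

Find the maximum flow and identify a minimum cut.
Max flow = 5, Min cut edges: (0,1)

Maximum flow: 5
Minimum cut: (0,1)
Partition: S = [0], T = [1, 2, 3, 4, 5, 6, 7, 8, 9, 10, 11, 12]

Max-flow min-cut theorem verified: both equal 5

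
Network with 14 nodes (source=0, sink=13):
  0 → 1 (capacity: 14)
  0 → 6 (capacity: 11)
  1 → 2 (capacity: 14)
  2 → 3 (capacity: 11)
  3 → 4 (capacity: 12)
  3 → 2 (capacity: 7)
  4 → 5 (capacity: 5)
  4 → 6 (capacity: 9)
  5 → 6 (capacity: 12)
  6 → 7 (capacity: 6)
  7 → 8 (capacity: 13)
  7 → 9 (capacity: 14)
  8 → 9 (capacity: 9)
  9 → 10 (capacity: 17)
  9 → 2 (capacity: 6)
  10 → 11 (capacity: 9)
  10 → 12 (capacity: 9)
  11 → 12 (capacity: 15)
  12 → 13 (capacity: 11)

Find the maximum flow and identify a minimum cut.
Max flow = 6, Min cut edges: (6,7)

Maximum flow: 6
Minimum cut: (6,7)
Partition: S = [0, 1, 2, 3, 4, 5, 6], T = [7, 8, 9, 10, 11, 12, 13]

Max-flow min-cut theorem verified: both equal 6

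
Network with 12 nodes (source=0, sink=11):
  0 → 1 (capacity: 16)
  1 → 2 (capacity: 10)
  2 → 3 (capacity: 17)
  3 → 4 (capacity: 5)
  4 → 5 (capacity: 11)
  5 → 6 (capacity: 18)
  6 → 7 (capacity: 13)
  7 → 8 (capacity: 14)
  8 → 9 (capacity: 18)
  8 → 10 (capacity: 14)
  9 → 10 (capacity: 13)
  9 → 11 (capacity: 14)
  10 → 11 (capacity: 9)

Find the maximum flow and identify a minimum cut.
Max flow = 5, Min cut edges: (3,4)

Maximum flow: 5
Minimum cut: (3,4)
Partition: S = [0, 1, 2, 3], T = [4, 5, 6, 7, 8, 9, 10, 11]

Max-flow min-cut theorem verified: both equal 5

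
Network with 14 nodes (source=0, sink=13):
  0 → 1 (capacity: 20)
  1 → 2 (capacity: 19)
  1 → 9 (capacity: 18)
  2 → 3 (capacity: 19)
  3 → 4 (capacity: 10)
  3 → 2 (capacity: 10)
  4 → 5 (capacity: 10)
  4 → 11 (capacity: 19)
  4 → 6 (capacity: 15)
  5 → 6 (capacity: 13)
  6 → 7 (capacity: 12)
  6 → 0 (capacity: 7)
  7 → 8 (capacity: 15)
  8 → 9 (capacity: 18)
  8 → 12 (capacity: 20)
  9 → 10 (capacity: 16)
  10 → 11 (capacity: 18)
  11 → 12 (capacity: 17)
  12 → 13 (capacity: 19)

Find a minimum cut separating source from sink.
Min cut value = 19, edges: (12,13)

Min cut value: 19
Partition: S = [0, 1, 2, 3, 4, 5, 6, 7, 8, 9, 10, 11, 12], T = [13]
Cut edges: (12,13)

By max-flow min-cut theorem, max flow = min cut = 19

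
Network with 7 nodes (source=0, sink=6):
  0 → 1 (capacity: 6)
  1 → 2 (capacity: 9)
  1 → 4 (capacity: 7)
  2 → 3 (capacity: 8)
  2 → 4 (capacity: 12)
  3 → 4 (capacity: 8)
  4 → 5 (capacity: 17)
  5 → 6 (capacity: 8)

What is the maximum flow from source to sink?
Maximum flow = 6

Max flow: 6

Flow assignment:
  0 → 1: 6/6
  1 → 4: 6/7
  4 → 5: 6/17
  5 → 6: 6/8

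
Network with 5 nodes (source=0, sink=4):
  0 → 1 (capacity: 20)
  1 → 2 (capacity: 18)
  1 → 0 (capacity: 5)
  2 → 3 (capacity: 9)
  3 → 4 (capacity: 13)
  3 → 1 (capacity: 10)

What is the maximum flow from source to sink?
Maximum flow = 9

Max flow: 9

Flow assignment:
  0 → 1: 9/20
  1 → 2: 9/18
  2 → 3: 9/9
  3 → 4: 9/13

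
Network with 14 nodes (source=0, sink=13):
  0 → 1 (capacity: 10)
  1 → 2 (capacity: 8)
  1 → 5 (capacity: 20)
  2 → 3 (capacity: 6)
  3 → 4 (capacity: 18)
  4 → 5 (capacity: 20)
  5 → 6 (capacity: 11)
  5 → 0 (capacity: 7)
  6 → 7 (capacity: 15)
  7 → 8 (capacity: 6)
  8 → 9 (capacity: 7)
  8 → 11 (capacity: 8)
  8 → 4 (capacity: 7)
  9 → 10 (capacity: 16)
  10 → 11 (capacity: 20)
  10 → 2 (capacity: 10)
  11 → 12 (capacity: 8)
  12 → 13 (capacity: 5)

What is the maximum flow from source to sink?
Maximum flow = 5

Max flow: 5

Flow assignment:
  0 → 1: 10/10
  1 → 5: 10/20
  4 → 5: 1/20
  5 → 6: 6/11
  5 → 0: 5/7
  6 → 7: 6/15
  7 → 8: 6/6
  8 → 11: 5/8
  8 → 4: 1/7
  11 → 12: 5/8
  12 → 13: 5/5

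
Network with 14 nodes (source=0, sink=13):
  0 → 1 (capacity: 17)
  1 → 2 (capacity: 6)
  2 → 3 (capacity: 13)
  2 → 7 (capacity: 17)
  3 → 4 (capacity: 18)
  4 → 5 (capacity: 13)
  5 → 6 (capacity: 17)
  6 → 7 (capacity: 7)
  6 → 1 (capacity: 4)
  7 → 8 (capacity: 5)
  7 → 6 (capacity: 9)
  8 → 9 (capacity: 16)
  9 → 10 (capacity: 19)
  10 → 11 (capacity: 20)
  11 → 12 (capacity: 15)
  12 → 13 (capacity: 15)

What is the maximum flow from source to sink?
Maximum flow = 5

Max flow: 5

Flow assignment:
  0 → 1: 5/17
  1 → 2: 5/6
  2 → 7: 5/17
  7 → 8: 5/5
  8 → 9: 5/16
  9 → 10: 5/19
  10 → 11: 5/20
  11 → 12: 5/15
  12 → 13: 5/15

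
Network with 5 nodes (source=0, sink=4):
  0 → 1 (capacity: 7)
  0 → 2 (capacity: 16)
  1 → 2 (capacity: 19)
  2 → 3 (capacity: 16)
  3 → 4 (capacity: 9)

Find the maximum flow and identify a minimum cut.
Max flow = 9, Min cut edges: (3,4)

Maximum flow: 9
Minimum cut: (3,4)
Partition: S = [0, 1, 2, 3], T = [4]

Max-flow min-cut theorem verified: both equal 9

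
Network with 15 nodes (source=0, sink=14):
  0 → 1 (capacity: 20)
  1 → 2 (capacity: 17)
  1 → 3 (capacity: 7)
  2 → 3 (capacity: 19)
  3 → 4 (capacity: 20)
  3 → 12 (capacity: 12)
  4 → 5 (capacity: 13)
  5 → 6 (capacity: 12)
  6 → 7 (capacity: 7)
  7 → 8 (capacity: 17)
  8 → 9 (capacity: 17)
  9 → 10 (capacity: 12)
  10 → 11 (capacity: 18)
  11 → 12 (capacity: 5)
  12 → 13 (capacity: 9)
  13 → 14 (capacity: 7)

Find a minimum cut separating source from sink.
Min cut value = 7, edges: (13,14)

Min cut value: 7
Partition: S = [0, 1, 2, 3, 4, 5, 6, 7, 8, 9, 10, 11, 12, 13], T = [14]
Cut edges: (13,14)

By max-flow min-cut theorem, max flow = min cut = 7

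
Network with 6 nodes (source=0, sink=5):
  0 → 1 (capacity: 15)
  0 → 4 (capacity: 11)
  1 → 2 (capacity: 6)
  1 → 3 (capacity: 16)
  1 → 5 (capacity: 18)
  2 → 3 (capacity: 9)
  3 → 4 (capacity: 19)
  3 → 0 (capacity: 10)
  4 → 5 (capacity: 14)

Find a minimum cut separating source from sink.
Min cut value = 26, edges: (0,1), (0,4)

Min cut value: 26
Partition: S = [0], T = [1, 2, 3, 4, 5]
Cut edges: (0,1), (0,4)

By max-flow min-cut theorem, max flow = min cut = 26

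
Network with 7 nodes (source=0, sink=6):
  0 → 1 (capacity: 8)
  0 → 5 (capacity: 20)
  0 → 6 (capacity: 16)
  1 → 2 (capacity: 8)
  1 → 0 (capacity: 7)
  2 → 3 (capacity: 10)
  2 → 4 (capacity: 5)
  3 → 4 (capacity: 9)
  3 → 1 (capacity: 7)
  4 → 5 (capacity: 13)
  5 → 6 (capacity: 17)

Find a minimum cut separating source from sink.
Min cut value = 33, edges: (0,6), (5,6)

Min cut value: 33
Partition: S = [0, 1, 2, 3, 4, 5], T = [6]
Cut edges: (0,6), (5,6)

By max-flow min-cut theorem, max flow = min cut = 33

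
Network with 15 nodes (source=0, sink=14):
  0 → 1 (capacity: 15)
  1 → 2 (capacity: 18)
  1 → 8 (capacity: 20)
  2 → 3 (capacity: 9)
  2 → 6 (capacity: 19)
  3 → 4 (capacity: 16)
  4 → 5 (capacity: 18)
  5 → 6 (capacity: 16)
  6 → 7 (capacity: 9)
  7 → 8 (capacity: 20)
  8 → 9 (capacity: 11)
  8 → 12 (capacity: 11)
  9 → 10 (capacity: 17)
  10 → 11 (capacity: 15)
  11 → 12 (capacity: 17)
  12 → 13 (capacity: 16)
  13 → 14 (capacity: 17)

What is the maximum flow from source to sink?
Maximum flow = 15

Max flow: 15

Flow assignment:
  0 → 1: 15/15
  1 → 8: 15/20
  8 → 9: 4/11
  8 → 12: 11/11
  9 → 10: 4/17
  10 → 11: 4/15
  11 → 12: 4/17
  12 → 13: 15/16
  13 → 14: 15/17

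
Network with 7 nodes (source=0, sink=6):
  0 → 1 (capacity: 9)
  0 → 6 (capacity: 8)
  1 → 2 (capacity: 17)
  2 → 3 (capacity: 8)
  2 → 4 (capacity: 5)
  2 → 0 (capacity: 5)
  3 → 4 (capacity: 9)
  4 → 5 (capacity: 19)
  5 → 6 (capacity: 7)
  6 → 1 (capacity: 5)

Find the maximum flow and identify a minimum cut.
Max flow = 15, Min cut edges: (0,6), (5,6)

Maximum flow: 15
Minimum cut: (0,6), (5,6)
Partition: S = [0, 1, 2, 3, 4, 5], T = [6]

Max-flow min-cut theorem verified: both equal 15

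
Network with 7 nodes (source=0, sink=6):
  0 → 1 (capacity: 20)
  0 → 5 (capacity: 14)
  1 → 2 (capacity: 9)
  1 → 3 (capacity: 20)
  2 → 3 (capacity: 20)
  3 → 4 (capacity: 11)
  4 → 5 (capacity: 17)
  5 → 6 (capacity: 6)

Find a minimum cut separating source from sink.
Min cut value = 6, edges: (5,6)

Min cut value: 6
Partition: S = [0, 1, 2, 3, 4, 5], T = [6]
Cut edges: (5,6)

By max-flow min-cut theorem, max flow = min cut = 6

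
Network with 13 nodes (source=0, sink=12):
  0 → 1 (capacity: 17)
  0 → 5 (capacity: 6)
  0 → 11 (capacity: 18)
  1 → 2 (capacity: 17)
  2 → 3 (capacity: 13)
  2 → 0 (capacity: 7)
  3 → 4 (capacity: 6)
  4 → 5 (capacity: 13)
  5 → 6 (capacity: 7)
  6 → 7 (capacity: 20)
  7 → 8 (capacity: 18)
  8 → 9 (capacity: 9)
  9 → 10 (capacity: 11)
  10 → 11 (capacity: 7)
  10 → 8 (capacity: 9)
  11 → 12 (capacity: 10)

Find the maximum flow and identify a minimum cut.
Max flow = 10, Min cut edges: (11,12)

Maximum flow: 10
Minimum cut: (11,12)
Partition: S = [0, 1, 2, 3, 4, 5, 6, 7, 8, 9, 10, 11], T = [12]

Max-flow min-cut theorem verified: both equal 10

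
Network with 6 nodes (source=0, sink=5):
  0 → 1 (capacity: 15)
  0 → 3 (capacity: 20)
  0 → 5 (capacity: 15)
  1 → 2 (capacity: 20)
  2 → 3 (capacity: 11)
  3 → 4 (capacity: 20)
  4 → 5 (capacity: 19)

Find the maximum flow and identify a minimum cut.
Max flow = 34, Min cut edges: (0,5), (4,5)

Maximum flow: 34
Minimum cut: (0,5), (4,5)
Partition: S = [0, 1, 2, 3, 4], T = [5]

Max-flow min-cut theorem verified: both equal 34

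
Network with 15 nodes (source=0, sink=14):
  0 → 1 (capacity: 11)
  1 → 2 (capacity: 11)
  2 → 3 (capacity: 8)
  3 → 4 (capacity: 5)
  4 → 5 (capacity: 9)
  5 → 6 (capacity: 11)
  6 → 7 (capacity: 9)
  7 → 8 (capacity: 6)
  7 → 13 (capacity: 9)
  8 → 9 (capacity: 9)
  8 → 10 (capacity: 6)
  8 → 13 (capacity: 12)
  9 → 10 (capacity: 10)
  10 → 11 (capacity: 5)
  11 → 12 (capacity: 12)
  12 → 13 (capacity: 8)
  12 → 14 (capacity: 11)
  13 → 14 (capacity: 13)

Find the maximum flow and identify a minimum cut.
Max flow = 5, Min cut edges: (3,4)

Maximum flow: 5
Minimum cut: (3,4)
Partition: S = [0, 1, 2, 3], T = [4, 5, 6, 7, 8, 9, 10, 11, 12, 13, 14]

Max-flow min-cut theorem verified: both equal 5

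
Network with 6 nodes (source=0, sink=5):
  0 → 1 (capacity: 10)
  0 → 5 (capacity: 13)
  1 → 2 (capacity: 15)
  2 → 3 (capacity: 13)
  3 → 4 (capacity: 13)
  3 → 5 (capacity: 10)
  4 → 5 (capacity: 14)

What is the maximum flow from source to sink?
Maximum flow = 23

Max flow: 23

Flow assignment:
  0 → 1: 10/10
  0 → 5: 13/13
  1 → 2: 10/15
  2 → 3: 10/13
  3 → 5: 10/10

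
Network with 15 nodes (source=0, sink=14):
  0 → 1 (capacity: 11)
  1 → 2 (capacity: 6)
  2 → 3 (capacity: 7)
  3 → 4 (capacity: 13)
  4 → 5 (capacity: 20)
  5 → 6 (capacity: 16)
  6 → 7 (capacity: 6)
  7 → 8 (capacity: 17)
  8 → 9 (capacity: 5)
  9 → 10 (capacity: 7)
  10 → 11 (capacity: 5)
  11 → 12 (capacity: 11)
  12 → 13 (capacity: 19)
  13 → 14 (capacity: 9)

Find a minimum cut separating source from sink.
Min cut value = 5, edges: (10,11)

Min cut value: 5
Partition: S = [0, 1, 2, 3, 4, 5, 6, 7, 8, 9, 10], T = [11, 12, 13, 14]
Cut edges: (10,11)

By max-flow min-cut theorem, max flow = min cut = 5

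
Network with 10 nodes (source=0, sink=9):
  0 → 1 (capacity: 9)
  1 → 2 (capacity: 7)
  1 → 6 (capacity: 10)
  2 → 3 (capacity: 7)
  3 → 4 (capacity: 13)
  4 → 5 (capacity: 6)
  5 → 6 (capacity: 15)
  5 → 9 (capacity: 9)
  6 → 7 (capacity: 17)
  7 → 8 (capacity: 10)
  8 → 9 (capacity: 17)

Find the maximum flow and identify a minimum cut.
Max flow = 9, Min cut edges: (0,1)

Maximum flow: 9
Minimum cut: (0,1)
Partition: S = [0], T = [1, 2, 3, 4, 5, 6, 7, 8, 9]

Max-flow min-cut theorem verified: both equal 9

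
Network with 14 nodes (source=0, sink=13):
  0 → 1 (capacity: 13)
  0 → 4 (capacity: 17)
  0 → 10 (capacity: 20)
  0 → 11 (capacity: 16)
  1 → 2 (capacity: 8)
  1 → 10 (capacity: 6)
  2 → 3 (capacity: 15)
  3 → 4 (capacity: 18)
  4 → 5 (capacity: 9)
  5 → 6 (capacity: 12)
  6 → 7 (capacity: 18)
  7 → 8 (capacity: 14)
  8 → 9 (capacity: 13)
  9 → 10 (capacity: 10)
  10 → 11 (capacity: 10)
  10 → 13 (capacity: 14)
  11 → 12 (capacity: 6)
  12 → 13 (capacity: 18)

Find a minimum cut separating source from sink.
Min cut value = 20, edges: (10,13), (11,12)

Min cut value: 20
Partition: S = [0, 1, 2, 3, 4, 5, 6, 7, 8, 9, 10, 11], T = [12, 13]
Cut edges: (10,13), (11,12)

By max-flow min-cut theorem, max flow = min cut = 20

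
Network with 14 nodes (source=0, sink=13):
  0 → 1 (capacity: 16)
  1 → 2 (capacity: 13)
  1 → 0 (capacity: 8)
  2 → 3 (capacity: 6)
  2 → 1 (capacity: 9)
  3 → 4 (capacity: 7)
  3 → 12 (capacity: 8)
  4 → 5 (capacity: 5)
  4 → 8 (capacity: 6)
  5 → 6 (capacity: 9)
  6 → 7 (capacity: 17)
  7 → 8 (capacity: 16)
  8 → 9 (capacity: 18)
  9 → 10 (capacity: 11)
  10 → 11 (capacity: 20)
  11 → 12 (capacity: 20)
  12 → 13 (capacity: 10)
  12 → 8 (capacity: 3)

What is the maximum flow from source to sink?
Maximum flow = 6

Max flow: 6

Flow assignment:
  0 → 1: 6/16
  1 → 2: 6/13
  2 → 3: 6/6
  3 → 12: 6/8
  12 → 13: 6/10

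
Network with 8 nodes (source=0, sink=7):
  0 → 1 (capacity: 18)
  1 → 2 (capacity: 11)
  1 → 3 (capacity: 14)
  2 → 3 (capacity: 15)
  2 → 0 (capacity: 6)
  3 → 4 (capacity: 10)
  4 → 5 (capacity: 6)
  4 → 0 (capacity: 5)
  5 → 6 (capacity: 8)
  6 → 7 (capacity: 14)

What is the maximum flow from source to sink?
Maximum flow = 6

Max flow: 6

Flow assignment:
  0 → 1: 14/18
  1 → 2: 4/11
  1 → 3: 10/14
  2 → 0: 4/6
  3 → 4: 10/10
  4 → 5: 6/6
  4 → 0: 4/5
  5 → 6: 6/8
  6 → 7: 6/14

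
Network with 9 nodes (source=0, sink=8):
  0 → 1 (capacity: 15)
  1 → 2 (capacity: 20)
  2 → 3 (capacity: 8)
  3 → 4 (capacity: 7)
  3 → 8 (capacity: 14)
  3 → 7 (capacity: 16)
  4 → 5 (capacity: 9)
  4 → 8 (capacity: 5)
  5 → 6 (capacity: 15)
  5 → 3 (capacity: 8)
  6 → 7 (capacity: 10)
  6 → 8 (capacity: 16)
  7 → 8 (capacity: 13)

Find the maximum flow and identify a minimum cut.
Max flow = 8, Min cut edges: (2,3)

Maximum flow: 8
Minimum cut: (2,3)
Partition: S = [0, 1, 2], T = [3, 4, 5, 6, 7, 8]

Max-flow min-cut theorem verified: both equal 8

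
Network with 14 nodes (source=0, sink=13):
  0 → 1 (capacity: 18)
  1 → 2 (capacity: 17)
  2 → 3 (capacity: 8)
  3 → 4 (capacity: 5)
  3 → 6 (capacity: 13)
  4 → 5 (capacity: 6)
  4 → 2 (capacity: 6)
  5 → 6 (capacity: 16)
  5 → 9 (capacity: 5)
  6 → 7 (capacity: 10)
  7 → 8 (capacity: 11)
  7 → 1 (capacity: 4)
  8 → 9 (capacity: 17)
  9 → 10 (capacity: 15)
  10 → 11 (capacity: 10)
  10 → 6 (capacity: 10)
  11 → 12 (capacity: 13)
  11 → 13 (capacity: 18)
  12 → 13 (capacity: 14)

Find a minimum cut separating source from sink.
Min cut value = 8, edges: (2,3)

Min cut value: 8
Partition: S = [0, 1, 2], T = [3, 4, 5, 6, 7, 8, 9, 10, 11, 12, 13]
Cut edges: (2,3)

By max-flow min-cut theorem, max flow = min cut = 8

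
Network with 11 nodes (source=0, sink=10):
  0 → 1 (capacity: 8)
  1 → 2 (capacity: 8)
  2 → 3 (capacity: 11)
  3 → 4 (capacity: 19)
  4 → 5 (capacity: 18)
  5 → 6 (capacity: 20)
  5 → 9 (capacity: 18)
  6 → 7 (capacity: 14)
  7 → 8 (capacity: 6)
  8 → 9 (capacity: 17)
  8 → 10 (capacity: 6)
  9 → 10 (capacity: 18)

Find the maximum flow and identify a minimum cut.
Max flow = 8, Min cut edges: (1,2)

Maximum flow: 8
Minimum cut: (1,2)
Partition: S = [0, 1], T = [2, 3, 4, 5, 6, 7, 8, 9, 10]

Max-flow min-cut theorem verified: both equal 8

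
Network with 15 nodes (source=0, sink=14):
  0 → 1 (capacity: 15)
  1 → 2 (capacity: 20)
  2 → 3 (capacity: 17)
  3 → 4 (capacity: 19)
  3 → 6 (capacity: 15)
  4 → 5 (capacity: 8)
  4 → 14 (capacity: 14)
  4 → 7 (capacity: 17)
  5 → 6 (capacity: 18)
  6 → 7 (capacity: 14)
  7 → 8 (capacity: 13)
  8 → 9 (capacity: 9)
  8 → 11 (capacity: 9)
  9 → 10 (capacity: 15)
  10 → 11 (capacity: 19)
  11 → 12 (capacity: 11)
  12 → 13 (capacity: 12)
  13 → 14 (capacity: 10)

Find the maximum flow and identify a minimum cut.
Max flow = 15, Min cut edges: (0,1)

Maximum flow: 15
Minimum cut: (0,1)
Partition: S = [0], T = [1, 2, 3, 4, 5, 6, 7, 8, 9, 10, 11, 12, 13, 14]

Max-flow min-cut theorem verified: both equal 15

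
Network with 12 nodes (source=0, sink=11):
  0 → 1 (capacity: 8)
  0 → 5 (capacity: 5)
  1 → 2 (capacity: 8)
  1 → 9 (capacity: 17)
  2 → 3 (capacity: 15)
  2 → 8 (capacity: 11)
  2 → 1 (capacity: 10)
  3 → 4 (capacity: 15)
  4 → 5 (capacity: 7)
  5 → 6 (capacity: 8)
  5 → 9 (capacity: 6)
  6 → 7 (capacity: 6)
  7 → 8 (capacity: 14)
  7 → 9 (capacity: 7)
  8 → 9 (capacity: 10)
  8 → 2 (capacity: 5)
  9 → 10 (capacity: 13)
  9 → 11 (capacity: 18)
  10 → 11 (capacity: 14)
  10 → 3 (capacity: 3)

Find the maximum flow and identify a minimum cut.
Max flow = 13, Min cut edges: (0,1), (0,5)

Maximum flow: 13
Minimum cut: (0,1), (0,5)
Partition: S = [0], T = [1, 2, 3, 4, 5, 6, 7, 8, 9, 10, 11]

Max-flow min-cut theorem verified: both equal 13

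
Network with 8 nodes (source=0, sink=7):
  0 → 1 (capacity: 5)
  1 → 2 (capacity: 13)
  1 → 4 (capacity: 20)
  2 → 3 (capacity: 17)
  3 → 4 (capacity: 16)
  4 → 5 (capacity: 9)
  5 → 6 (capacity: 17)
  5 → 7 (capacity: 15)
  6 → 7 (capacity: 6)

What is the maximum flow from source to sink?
Maximum flow = 5

Max flow: 5

Flow assignment:
  0 → 1: 5/5
  1 → 4: 5/20
  4 → 5: 5/9
  5 → 7: 5/15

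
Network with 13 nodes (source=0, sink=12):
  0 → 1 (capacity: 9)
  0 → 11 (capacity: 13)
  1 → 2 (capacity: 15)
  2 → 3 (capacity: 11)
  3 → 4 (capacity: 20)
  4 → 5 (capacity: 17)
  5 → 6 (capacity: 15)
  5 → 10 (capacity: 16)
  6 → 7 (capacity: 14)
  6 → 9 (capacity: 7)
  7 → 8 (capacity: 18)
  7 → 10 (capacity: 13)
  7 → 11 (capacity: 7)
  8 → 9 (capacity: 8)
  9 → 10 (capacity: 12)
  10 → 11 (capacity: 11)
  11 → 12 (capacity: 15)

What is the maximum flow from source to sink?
Maximum flow = 15

Max flow: 15

Flow assignment:
  0 → 1: 9/9
  0 → 11: 6/13
  1 → 2: 9/15
  2 → 3: 9/11
  3 → 4: 9/20
  4 → 5: 9/17
  5 → 10: 9/16
  10 → 11: 9/11
  11 → 12: 15/15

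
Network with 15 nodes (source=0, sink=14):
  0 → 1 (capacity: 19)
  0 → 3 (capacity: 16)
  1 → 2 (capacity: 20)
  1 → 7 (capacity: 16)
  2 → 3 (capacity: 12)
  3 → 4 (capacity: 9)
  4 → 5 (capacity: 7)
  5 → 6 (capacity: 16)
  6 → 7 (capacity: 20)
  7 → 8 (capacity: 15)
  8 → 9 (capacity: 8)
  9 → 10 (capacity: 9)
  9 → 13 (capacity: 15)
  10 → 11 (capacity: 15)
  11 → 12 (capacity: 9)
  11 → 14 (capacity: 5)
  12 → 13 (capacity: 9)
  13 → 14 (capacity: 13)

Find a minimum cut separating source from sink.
Min cut value = 8, edges: (8,9)

Min cut value: 8
Partition: S = [0, 1, 2, 3, 4, 5, 6, 7, 8], T = [9, 10, 11, 12, 13, 14]
Cut edges: (8,9)

By max-flow min-cut theorem, max flow = min cut = 8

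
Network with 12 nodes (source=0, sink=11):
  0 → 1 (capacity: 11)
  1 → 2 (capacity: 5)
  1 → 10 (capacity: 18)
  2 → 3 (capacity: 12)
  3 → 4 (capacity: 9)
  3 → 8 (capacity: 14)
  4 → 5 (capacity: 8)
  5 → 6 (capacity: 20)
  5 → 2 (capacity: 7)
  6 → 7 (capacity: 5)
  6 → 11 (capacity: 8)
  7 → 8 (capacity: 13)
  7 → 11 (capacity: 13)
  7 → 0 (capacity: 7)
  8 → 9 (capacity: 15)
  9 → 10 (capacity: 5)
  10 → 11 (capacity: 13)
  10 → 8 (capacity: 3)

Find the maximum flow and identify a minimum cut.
Max flow = 11, Min cut edges: (0,1)

Maximum flow: 11
Minimum cut: (0,1)
Partition: S = [0], T = [1, 2, 3, 4, 5, 6, 7, 8, 9, 10, 11]

Max-flow min-cut theorem verified: both equal 11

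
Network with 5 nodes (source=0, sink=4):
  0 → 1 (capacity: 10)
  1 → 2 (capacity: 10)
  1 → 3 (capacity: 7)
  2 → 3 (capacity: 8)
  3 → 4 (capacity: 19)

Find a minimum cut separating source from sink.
Min cut value = 10, edges: (0,1)

Min cut value: 10
Partition: S = [0], T = [1, 2, 3, 4]
Cut edges: (0,1)

By max-flow min-cut theorem, max flow = min cut = 10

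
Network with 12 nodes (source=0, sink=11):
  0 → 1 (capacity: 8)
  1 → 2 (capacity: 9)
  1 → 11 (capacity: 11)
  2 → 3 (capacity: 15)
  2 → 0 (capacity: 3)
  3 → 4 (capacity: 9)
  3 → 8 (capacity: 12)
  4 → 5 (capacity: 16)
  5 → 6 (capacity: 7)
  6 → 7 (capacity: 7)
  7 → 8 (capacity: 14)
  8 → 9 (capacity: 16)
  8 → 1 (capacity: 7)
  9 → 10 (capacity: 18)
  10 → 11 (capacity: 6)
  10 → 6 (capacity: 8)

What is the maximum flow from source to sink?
Maximum flow = 8

Max flow: 8

Flow assignment:
  0 → 1: 8/8
  1 → 11: 8/11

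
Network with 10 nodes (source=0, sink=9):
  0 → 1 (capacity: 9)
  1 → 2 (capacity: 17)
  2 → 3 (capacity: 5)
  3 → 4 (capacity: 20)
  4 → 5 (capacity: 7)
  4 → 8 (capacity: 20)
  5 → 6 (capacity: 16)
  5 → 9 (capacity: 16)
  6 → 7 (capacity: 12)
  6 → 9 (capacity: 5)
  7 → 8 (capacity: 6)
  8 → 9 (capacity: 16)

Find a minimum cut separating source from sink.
Min cut value = 5, edges: (2,3)

Min cut value: 5
Partition: S = [0, 1, 2], T = [3, 4, 5, 6, 7, 8, 9]
Cut edges: (2,3)

By max-flow min-cut theorem, max flow = min cut = 5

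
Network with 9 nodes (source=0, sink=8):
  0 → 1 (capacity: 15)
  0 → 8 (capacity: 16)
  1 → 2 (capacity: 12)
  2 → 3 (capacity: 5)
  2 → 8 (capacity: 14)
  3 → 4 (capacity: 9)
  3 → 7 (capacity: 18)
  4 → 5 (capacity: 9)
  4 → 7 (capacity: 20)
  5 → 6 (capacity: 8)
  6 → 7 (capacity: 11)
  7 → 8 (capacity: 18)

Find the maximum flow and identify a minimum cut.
Max flow = 28, Min cut edges: (0,8), (1,2)

Maximum flow: 28
Minimum cut: (0,8), (1,2)
Partition: S = [0, 1], T = [2, 3, 4, 5, 6, 7, 8]

Max-flow min-cut theorem verified: both equal 28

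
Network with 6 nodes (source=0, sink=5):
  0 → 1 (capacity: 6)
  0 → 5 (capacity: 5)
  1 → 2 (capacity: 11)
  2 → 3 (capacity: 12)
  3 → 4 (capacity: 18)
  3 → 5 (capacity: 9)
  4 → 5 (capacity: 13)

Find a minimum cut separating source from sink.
Min cut value = 11, edges: (0,1), (0,5)

Min cut value: 11
Partition: S = [0], T = [1, 2, 3, 4, 5]
Cut edges: (0,1), (0,5)

By max-flow min-cut theorem, max flow = min cut = 11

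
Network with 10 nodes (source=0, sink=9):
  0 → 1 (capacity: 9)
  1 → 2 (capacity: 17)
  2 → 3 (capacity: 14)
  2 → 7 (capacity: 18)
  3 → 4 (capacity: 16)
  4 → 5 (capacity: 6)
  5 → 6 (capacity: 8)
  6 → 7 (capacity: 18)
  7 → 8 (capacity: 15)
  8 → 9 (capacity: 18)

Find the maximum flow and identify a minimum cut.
Max flow = 9, Min cut edges: (0,1)

Maximum flow: 9
Minimum cut: (0,1)
Partition: S = [0], T = [1, 2, 3, 4, 5, 6, 7, 8, 9]

Max-flow min-cut theorem verified: both equal 9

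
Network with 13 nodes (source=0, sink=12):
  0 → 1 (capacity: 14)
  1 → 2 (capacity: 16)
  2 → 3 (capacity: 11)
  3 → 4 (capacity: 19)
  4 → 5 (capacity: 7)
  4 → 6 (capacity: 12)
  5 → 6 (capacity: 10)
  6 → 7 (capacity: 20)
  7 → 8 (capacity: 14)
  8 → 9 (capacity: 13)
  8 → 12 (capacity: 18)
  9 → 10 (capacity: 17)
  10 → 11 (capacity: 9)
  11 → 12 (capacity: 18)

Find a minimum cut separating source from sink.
Min cut value = 11, edges: (2,3)

Min cut value: 11
Partition: S = [0, 1, 2], T = [3, 4, 5, 6, 7, 8, 9, 10, 11, 12]
Cut edges: (2,3)

By max-flow min-cut theorem, max flow = min cut = 11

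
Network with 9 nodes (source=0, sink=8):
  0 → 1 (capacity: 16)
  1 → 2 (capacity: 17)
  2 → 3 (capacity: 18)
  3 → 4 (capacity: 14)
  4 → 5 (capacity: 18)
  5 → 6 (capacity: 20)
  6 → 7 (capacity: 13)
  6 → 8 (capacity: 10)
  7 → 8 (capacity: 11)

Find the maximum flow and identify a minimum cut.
Max flow = 14, Min cut edges: (3,4)

Maximum flow: 14
Minimum cut: (3,4)
Partition: S = [0, 1, 2, 3], T = [4, 5, 6, 7, 8]

Max-flow min-cut theorem verified: both equal 14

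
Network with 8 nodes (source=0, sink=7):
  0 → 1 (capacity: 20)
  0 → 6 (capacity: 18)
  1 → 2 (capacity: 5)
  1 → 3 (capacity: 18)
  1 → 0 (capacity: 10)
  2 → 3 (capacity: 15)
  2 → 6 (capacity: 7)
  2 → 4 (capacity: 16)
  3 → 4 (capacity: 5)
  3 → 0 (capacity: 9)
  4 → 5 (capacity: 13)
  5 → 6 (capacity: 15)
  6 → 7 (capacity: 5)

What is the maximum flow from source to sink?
Maximum flow = 5

Max flow: 5

Flow assignment:
  0 → 1: 14/20
  1 → 3: 14/18
  3 → 4: 5/5
  3 → 0: 9/9
  4 → 5: 5/13
  5 → 6: 5/15
  6 → 7: 5/5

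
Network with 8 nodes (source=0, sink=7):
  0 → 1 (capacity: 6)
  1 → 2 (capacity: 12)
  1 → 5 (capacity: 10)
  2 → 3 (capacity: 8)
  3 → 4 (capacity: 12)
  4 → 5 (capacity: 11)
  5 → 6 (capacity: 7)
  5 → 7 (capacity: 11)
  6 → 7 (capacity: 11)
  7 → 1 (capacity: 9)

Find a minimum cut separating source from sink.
Min cut value = 6, edges: (0,1)

Min cut value: 6
Partition: S = [0], T = [1, 2, 3, 4, 5, 6, 7]
Cut edges: (0,1)

By max-flow min-cut theorem, max flow = min cut = 6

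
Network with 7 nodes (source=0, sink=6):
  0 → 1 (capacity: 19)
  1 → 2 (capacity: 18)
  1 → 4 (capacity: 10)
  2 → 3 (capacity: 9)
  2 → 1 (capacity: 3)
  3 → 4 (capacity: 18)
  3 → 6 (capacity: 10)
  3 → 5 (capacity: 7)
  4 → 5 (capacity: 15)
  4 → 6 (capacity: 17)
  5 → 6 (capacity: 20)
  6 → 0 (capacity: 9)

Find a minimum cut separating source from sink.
Min cut value = 19, edges: (1,4), (2,3)

Min cut value: 19
Partition: S = [0, 1, 2], T = [3, 4, 5, 6]
Cut edges: (1,4), (2,3)

By max-flow min-cut theorem, max flow = min cut = 19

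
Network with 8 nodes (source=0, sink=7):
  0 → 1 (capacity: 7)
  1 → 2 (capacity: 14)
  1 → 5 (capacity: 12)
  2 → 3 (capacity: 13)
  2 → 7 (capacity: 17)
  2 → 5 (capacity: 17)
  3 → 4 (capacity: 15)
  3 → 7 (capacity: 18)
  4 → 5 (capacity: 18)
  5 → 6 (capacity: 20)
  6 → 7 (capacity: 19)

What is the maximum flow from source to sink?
Maximum flow = 7

Max flow: 7

Flow assignment:
  0 → 1: 7/7
  1 → 2: 7/14
  2 → 7: 7/17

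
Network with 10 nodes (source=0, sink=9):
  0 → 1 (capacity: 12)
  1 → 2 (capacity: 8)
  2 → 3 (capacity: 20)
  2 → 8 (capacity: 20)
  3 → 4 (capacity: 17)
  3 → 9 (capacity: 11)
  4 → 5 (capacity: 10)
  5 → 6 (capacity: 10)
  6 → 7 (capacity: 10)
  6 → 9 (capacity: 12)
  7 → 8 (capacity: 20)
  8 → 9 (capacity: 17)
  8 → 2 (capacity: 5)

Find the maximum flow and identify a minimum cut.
Max flow = 8, Min cut edges: (1,2)

Maximum flow: 8
Minimum cut: (1,2)
Partition: S = [0, 1], T = [2, 3, 4, 5, 6, 7, 8, 9]

Max-flow min-cut theorem verified: both equal 8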